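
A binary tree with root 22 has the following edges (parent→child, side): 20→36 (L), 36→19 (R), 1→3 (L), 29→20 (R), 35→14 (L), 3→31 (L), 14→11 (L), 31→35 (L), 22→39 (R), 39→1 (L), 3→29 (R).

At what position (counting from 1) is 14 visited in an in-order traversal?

In-order visits the left subtree, then the node, then the right subtree.
At 22: no left child.
Visit 22.
At 22: go right to 39.
  At 39: go left to 1.
    At 1: go left to 3.
      At 3: go left to 31.
        At 31: go left to 35.
          At 35: go left to 14.
            At 14: go left to 11.
              11 is a leaf — visit 11.
            Visit 14.
            At 14: no right child.
          Visit 35.
          At 35: no right child.
        Visit 31.
        At 31: no right child.
      Visit 3.
      At 3: go right to 29.
        At 29: no left child.
        Visit 29.
        At 29: go right to 20.
          At 20: go left to 36.
            At 36: no left child.
            Visit 36.
            At 36: go right to 19.
              19 is a leaf — visit 19.
          Visit 20.
          At 20: no right child.
    Visit 1.
    At 1: no right child.
  Visit 39.
  At 39: no right child.
Full in-order sequence: 22, 11, 14, 35, 31, 3, 29, 36, 19, 20, 1, 39.

3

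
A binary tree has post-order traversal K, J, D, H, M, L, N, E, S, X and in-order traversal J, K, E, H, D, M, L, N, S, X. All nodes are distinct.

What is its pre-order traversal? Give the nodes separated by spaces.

The last element of post-order is the root; it splits in-order into left and right subtrees.
Root X: left subtree has 9 nodes {J, K, E, H, D, M, L, N, S}, right has 0 { }.
  Root S: left subtree has 8 nodes {J, K, E, H, D, M, L, N}, right has 0 { }.
    Root E: left subtree has 2 nodes {J, K}, right has 5 {H, D, M, L, N}.
      Root J: left subtree has 0 nodes { }, right has 1 {K}.
      Root N: left subtree has 4 nodes {H, D, M, L}, right has 0 { }.
        Root L: left subtree has 3 nodes {H, D, M}, right has 0 { }.
          Root M: left subtree has 2 nodes {H, D}, right has 0 { }.
            Root H: left subtree has 0 nodes { }, right has 1 {D}.

X S E J K N L M H D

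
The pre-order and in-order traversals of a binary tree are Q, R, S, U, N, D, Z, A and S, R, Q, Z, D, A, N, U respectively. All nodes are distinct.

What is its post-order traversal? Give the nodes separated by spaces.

The first element of pre-order is the root; it splits in-order into left and right subtrees.
Root Q: left subtree has 2 nodes {S, R}, right has 5 {Z, D, A, N, U}.
  Root R: left subtree has 1 node {S}, right has 0 { }.
  Root U: left subtree has 4 nodes {Z, D, A, N}, right has 0 { }.
    Root N: left subtree has 3 nodes {Z, D, A}, right has 0 { }.
      Root D: left subtree has 1 node {Z}, right has 1 {A}.

S R Z A D N U Q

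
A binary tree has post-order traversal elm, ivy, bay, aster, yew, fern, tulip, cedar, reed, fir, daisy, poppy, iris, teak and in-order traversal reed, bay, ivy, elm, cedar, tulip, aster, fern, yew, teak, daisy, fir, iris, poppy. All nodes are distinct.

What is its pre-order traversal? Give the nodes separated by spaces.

teak reed cedar bay ivy elm tulip fern aster yew iris daisy fir poppy

The last element of post-order is the root; it splits in-order into left and right subtrees.
Root teak: left subtree has 9 nodes {reed, bay, ivy, elm, cedar, tulip, aster, fern, yew}, right has 4 {daisy, fir, iris, poppy}.
  Root reed: left subtree has 0 nodes { }, right has 8 {bay, ivy, elm, cedar, tulip, aster, fern, yew}.
    Root cedar: left subtree has 3 nodes {bay, ivy, elm}, right has 4 {tulip, aster, fern, yew}.
      Root bay: left subtree has 0 nodes { }, right has 2 {ivy, elm}.
        Root ivy: left subtree has 0 nodes { }, right has 1 {elm}.
      Root tulip: left subtree has 0 nodes { }, right has 3 {aster, fern, yew}.
        Root fern: left subtree has 1 node {aster}, right has 1 {yew}.
  Root iris: left subtree has 2 nodes {daisy, fir}, right has 1 {poppy}.
    Root daisy: left subtree has 0 nodes { }, right has 1 {fir}.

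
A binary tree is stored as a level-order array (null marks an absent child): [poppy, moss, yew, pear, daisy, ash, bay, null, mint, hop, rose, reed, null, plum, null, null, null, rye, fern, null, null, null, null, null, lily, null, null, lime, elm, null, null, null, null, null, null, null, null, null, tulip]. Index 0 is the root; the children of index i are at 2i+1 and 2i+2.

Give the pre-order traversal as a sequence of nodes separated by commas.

Pre-order visits the node, then its left subtree, then its right subtree.
Visit poppy.
At poppy: go left to moss.
  Visit moss.
  At moss: go left to pear.
    Visit pear.
    At pear: no left child.
    At pear: go right to mint.
      Visit mint.
      At mint: go left to rye.
        rye is a leaf — visit rye.
      At mint: go right to fern.
        Visit fern.
        At fern: no left child.
        At fern: go right to tulip.
          tulip is a leaf — visit tulip.
  At moss: go right to daisy.
    Visit daisy.
    At daisy: go left to hop.
      hop is a leaf — visit hop.
    At daisy: go right to rose.
      rose is a leaf — visit rose.
At poppy: go right to yew.
  Visit yew.
  At yew: go left to ash.
    Visit ash.
    At ash: go left to reed.
      Visit reed.
      At reed: no left child.
      At reed: go right to lily.
        lily is a leaf — visit lily.
    At ash: no right child.
  At yew: go right to bay.
    Visit bay.
    At bay: go left to plum.
      Visit plum.
      At plum: go left to lime.
        lime is a leaf — visit lime.
      At plum: go right to elm.
        elm is a leaf — visit elm.
    At bay: no right child.

poppy, moss, pear, mint, rye, fern, tulip, daisy, hop, rose, yew, ash, reed, lily, bay, plum, lime, elm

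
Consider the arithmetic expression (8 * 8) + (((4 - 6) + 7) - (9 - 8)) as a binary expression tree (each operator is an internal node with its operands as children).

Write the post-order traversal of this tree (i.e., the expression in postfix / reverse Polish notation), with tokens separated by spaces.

8 8 * 4 6 - 7 + 9 8 - - +

Post-order on an expression tree gives postfix notation: for each operator, emit left operand, right operand, then the operator.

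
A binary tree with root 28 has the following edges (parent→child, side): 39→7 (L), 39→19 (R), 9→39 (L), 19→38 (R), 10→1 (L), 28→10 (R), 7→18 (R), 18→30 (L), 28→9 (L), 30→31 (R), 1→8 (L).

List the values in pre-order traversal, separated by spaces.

28 9 39 7 18 30 31 19 38 10 1 8

Pre-order visits the node, then its left subtree, then its right subtree.
Visit 28.
At 28: go left to 9.
  Visit 9.
  At 9: go left to 39.
    Visit 39.
    At 39: go left to 7.
      Visit 7.
      At 7: no left child.
      At 7: go right to 18.
        Visit 18.
        At 18: go left to 30.
          Visit 30.
          At 30: no left child.
          At 30: go right to 31.
            31 is a leaf — visit 31.
        At 18: no right child.
    At 39: go right to 19.
      Visit 19.
      At 19: no left child.
      At 19: go right to 38.
        38 is a leaf — visit 38.
  At 9: no right child.
At 28: go right to 10.
  Visit 10.
  At 10: go left to 1.
    Visit 1.
    At 1: go left to 8.
      8 is a leaf — visit 8.
    At 1: no right child.
  At 10: no right child.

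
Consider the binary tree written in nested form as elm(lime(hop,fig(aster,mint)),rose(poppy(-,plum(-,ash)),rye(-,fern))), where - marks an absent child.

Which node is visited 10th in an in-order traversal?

rose

In-order visits the left subtree, then the node, then the right subtree.
At elm: go left to lime.
  At lime: go left to hop.
    hop is a leaf — visit hop.
  Visit lime.
  At lime: go right to fig.
    At fig: go left to aster.
      aster is a leaf — visit aster.
    Visit fig.
    At fig: go right to mint.
      mint is a leaf — visit mint.
Visit elm.
At elm: go right to rose.
  At rose: go left to poppy.
    At poppy: no left child.
    Visit poppy.
    At poppy: go right to plum.
      At plum: no left child.
      Visit plum.
      At plum: go right to ash.
        ash is a leaf — visit ash.
  Visit rose.
  At rose: go right to rye.
    At rye: no left child.
    Visit rye.
    At rye: go right to fern.
      fern is a leaf — visit fern.
Full in-order sequence: hop, lime, aster, fig, mint, elm, poppy, plum, ash, rose, rye, fern.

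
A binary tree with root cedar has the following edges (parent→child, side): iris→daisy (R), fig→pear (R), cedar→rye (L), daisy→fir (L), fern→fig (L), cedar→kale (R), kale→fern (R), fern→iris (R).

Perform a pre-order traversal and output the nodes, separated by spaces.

Pre-order visits the node, then its left subtree, then its right subtree.
Visit cedar.
At cedar: go left to rye.
  rye is a leaf — visit rye.
At cedar: go right to kale.
  Visit kale.
  At kale: no left child.
  At kale: go right to fern.
    Visit fern.
    At fern: go left to fig.
      Visit fig.
      At fig: no left child.
      At fig: go right to pear.
        pear is a leaf — visit pear.
    At fern: go right to iris.
      Visit iris.
      At iris: no left child.
      At iris: go right to daisy.
        Visit daisy.
        At daisy: go left to fir.
          fir is a leaf — visit fir.
        At daisy: no right child.

cedar rye kale fern fig pear iris daisy fir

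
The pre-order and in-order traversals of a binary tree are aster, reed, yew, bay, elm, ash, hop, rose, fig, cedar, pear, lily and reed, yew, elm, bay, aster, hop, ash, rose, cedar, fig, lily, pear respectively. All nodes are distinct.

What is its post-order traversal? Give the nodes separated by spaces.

The first element of pre-order is the root; it splits in-order into left and right subtrees.
Root aster: left subtree has 4 nodes {reed, yew, elm, bay}, right has 7 {hop, ash, rose, cedar, fig, lily, pear}.
  Root reed: left subtree has 0 nodes { }, right has 3 {yew, elm, bay}.
    Root yew: left subtree has 0 nodes { }, right has 2 {elm, bay}.
      Root bay: left subtree has 1 node {elm}, right has 0 { }.
  Root ash: left subtree has 1 node {hop}, right has 5 {rose, cedar, fig, lily, pear}.
    Root rose: left subtree has 0 nodes { }, right has 4 {cedar, fig, lily, pear}.
      Root fig: left subtree has 1 node {cedar}, right has 2 {lily, pear}.
        Root pear: left subtree has 1 node {lily}, right has 0 { }.

elm bay yew reed hop cedar lily pear fig rose ash aster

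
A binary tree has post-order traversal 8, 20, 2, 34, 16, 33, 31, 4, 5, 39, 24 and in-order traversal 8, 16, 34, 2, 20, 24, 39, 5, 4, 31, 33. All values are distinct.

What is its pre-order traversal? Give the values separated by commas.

The last element of post-order is the root; it splits in-order into left and right subtrees.
Root 24: left subtree has 5 nodes {8, 16, 34, 2, 20}, right has 5 {39, 5, 4, 31, 33}.
  Root 16: left subtree has 1 node {8}, right has 3 {34, 2, 20}.
    Root 34: left subtree has 0 nodes { }, right has 2 {2, 20}.
      Root 2: left subtree has 0 nodes { }, right has 1 {20}.
  Root 39: left subtree has 0 nodes { }, right has 4 {5, 4, 31, 33}.
    Root 5: left subtree has 0 nodes { }, right has 3 {4, 31, 33}.
      Root 4: left subtree has 0 nodes { }, right has 2 {31, 33}.
        Root 31: left subtree has 0 nodes { }, right has 1 {33}.

24, 16, 8, 34, 2, 20, 39, 5, 4, 31, 33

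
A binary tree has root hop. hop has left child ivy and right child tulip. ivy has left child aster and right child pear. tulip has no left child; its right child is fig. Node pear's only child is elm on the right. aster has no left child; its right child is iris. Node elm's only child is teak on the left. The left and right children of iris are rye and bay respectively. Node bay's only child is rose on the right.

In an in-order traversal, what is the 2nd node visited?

rye

In-order visits the left subtree, then the node, then the right subtree.
At hop: go left to ivy.
  At ivy: go left to aster.
    At aster: no left child.
    Visit aster.
    At aster: go right to iris.
      At iris: go left to rye.
        rye is a leaf — visit rye.
      Visit iris.
      At iris: go right to bay.
        At bay: no left child.
        Visit bay.
        At bay: go right to rose.
          rose is a leaf — visit rose.
  Visit ivy.
  At ivy: go right to pear.
    At pear: no left child.
    Visit pear.
    At pear: go right to elm.
      At elm: go left to teak.
        teak is a leaf — visit teak.
      Visit elm.
      At elm: no right child.
Visit hop.
At hop: go right to tulip.
  At tulip: no left child.
  Visit tulip.
  At tulip: go right to fig.
    fig is a leaf — visit fig.
Full in-order sequence: aster, rye, iris, bay, rose, ivy, pear, teak, elm, hop, tulip, fig.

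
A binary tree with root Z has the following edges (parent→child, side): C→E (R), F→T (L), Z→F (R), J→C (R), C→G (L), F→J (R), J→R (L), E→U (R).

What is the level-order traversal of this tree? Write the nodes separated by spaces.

Level-order visits nodes level by level from the root, left to right within each level.
Level 0: Z
Level 1: F
Level 2: T, J
Level 3: R, C
Level 4: G, E
Level 5: U

Z F T J R C G E U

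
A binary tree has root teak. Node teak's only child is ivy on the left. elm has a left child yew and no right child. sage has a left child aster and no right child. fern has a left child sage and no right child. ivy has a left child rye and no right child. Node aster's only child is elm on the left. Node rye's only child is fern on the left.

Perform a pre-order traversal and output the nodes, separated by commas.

Pre-order visits the node, then its left subtree, then its right subtree.
Visit teak.
At teak: go left to ivy.
  Visit ivy.
  At ivy: go left to rye.
    Visit rye.
    At rye: go left to fern.
      Visit fern.
      At fern: go left to sage.
        Visit sage.
        At sage: go left to aster.
          Visit aster.
          At aster: go left to elm.
            Visit elm.
            At elm: go left to yew.
              yew is a leaf — visit yew.
            At elm: no right child.
          At aster: no right child.
        At sage: no right child.
      At fern: no right child.
    At rye: no right child.
  At ivy: no right child.
At teak: no right child.

teak, ivy, rye, fern, sage, aster, elm, yew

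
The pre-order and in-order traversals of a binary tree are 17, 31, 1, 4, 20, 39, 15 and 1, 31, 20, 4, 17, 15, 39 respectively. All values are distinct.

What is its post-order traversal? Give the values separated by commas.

1, 20, 4, 31, 15, 39, 17

The first element of pre-order is the root; it splits in-order into left and right subtrees.
Root 17: left subtree has 4 nodes {1, 31, 20, 4}, right has 2 {15, 39}.
  Root 31: left subtree has 1 node {1}, right has 2 {20, 4}.
    Root 4: left subtree has 1 node {20}, right has 0 { }.
  Root 39: left subtree has 1 node {15}, right has 0 { }.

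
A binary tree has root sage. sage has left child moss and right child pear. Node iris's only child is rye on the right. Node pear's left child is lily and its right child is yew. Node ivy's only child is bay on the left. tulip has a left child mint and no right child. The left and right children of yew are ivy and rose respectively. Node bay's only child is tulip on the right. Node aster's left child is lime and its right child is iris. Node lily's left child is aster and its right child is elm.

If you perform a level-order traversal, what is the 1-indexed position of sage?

1

Level-order visits nodes level by level from the root, left to right within each level.
Level 0: sage
Level 1: moss, pear
Level 2: lily, yew
Level 3: aster, elm, ivy, rose
Level 4: lime, iris, bay
Level 5: rye, tulip
Level 6: mint
Full level-order sequence: sage, moss, pear, lily, yew, aster, elm, ivy, rose, lime, iris, bay, rye, tulip, mint.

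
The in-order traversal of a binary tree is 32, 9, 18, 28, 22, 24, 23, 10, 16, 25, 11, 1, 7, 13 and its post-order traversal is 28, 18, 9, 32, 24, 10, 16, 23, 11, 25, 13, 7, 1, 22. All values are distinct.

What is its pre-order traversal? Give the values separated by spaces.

The last element of post-order is the root; it splits in-order into left and right subtrees.
Root 22: left subtree has 4 nodes {32, 9, 18, 28}, right has 9 {24, 23, 10, 16, 25, 11, 1, 7, 13}.
  Root 32: left subtree has 0 nodes { }, right has 3 {9, 18, 28}.
    Root 9: left subtree has 0 nodes { }, right has 2 {18, 28}.
      Root 18: left subtree has 0 nodes { }, right has 1 {28}.
  Root 1: left subtree has 6 nodes {24, 23, 10, 16, 25, 11}, right has 2 {7, 13}.
    Root 25: left subtree has 4 nodes {24, 23, 10, 16}, right has 1 {11}.
      Root 23: left subtree has 1 node {24}, right has 2 {10, 16}.
        Root 16: left subtree has 1 node {10}, right has 0 { }.
    Root 7: left subtree has 0 nodes { }, right has 1 {13}.

22 32 9 18 28 1 25 23 24 16 10 11 7 13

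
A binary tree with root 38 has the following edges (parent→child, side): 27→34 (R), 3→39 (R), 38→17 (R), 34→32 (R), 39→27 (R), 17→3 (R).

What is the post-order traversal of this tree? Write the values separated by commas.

Post-order visits the left subtree, then the right subtree, then the node.
At 38: no left child.
At 38: go right to 17.
  At 17: no left child.
  At 17: go right to 3.
    At 3: no left child.
    At 3: go right to 39.
      At 39: no left child.
      At 39: go right to 27.
        At 27: no left child.
        At 27: go right to 34.
          At 34: no left child.
          At 34: go right to 32.
            32 is a leaf — visit 32.
          Visit 34.
        Visit 27.
      Visit 39.
    Visit 3.
  Visit 17.
Visit 38.

32, 34, 27, 39, 3, 17, 38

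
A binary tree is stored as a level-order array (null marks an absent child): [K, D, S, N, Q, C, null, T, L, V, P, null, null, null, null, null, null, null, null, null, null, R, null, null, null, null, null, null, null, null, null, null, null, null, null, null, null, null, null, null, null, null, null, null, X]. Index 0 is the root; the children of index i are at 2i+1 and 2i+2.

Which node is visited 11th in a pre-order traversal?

S

Pre-order visits the node, then its left subtree, then its right subtree.
Visit K.
At K: go left to D.
  Visit D.
  At D: go left to N.
    Visit N.
    At N: go left to T.
      T is a leaf — visit T.
    At N: go right to L.
      L is a leaf — visit L.
  At D: go right to Q.
    Visit Q.
    At Q: go left to V.
      V is a leaf — visit V.
    At Q: go right to P.
      Visit P.
      At P: go left to R.
        Visit R.
        At R: no left child.
        At R: go right to X.
          X is a leaf — visit X.
      At P: no right child.
At K: go right to S.
  Visit S.
  At S: go left to C.
    C is a leaf — visit C.
  At S: no right child.
Full pre-order sequence: K, D, N, T, L, Q, V, P, R, X, S, C.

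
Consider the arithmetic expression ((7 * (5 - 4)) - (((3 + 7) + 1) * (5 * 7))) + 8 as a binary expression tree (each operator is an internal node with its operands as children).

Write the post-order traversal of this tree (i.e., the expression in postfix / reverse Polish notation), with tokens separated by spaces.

Post-order on an expression tree gives postfix notation: for each operator, emit left operand, right operand, then the operator.

7 5 4 - * 3 7 + 1 + 5 7 * * - 8 +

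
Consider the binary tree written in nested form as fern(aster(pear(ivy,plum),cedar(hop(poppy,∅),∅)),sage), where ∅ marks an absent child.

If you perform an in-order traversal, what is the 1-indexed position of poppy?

5

In-order visits the left subtree, then the node, then the right subtree.
At fern: go left to aster.
  At aster: go left to pear.
    At pear: go left to ivy.
      ivy is a leaf — visit ivy.
    Visit pear.
    At pear: go right to plum.
      plum is a leaf — visit plum.
  Visit aster.
  At aster: go right to cedar.
    At cedar: go left to hop.
      At hop: go left to poppy.
        poppy is a leaf — visit poppy.
      Visit hop.
      At hop: no right child.
    Visit cedar.
    At cedar: no right child.
Visit fern.
At fern: go right to sage.
  sage is a leaf — visit sage.
Full in-order sequence: ivy, pear, plum, aster, poppy, hop, cedar, fern, sage.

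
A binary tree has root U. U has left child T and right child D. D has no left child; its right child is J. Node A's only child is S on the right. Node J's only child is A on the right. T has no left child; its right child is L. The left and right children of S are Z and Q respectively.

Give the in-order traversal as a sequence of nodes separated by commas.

In-order visits the left subtree, then the node, then the right subtree.
At U: go left to T.
  At T: no left child.
  Visit T.
  At T: go right to L.
    L is a leaf — visit L.
Visit U.
At U: go right to D.
  At D: no left child.
  Visit D.
  At D: go right to J.
    At J: no left child.
    Visit J.
    At J: go right to A.
      At A: no left child.
      Visit A.
      At A: go right to S.
        At S: go left to Z.
          Z is a leaf — visit Z.
        Visit S.
        At S: go right to Q.
          Q is a leaf — visit Q.

T, L, U, D, J, A, Z, S, Q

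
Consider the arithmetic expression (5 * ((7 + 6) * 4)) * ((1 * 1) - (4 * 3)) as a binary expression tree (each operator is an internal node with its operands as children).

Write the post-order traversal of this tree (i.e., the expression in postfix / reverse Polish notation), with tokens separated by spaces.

5 7 6 + 4 * * 1 1 * 4 3 * - *

Post-order on an expression tree gives postfix notation: for each operator, emit left operand, right operand, then the operator.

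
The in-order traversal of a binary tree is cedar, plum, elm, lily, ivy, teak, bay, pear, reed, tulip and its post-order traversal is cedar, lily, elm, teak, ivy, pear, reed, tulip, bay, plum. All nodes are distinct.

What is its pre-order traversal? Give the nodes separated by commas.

The last element of post-order is the root; it splits in-order into left and right subtrees.
Root plum: left subtree has 1 node {cedar}, right has 8 {elm, lily, ivy, teak, bay, pear, reed, tulip}.
  Root bay: left subtree has 4 nodes {elm, lily, ivy, teak}, right has 3 {pear, reed, tulip}.
    Root ivy: left subtree has 2 nodes {elm, lily}, right has 1 {teak}.
      Root elm: left subtree has 0 nodes { }, right has 1 {lily}.
    Root tulip: left subtree has 2 nodes {pear, reed}, right has 0 { }.
      Root reed: left subtree has 1 node {pear}, right has 0 { }.

plum, cedar, bay, ivy, elm, lily, teak, tulip, reed, pear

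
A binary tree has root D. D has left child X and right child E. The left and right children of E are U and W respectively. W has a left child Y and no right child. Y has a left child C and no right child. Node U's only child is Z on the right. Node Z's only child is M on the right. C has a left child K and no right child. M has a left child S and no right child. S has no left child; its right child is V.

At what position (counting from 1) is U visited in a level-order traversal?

4

Level-order visits nodes level by level from the root, left to right within each level.
Level 0: D
Level 1: X, E
Level 2: U, W
Level 3: Z, Y
Level 4: M, C
Level 5: S, K
Level 6: V
Full level-order sequence: D, X, E, U, W, Z, Y, M, C, S, K, V.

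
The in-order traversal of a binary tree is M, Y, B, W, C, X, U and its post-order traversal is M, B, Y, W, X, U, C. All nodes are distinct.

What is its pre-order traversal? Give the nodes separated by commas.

C, W, Y, M, B, U, X

The last element of post-order is the root; it splits in-order into left and right subtrees.
Root C: left subtree has 4 nodes {M, Y, B, W}, right has 2 {X, U}.
  Root W: left subtree has 3 nodes {M, Y, B}, right has 0 { }.
    Root Y: left subtree has 1 node {M}, right has 1 {B}.
  Root U: left subtree has 1 node {X}, right has 0 { }.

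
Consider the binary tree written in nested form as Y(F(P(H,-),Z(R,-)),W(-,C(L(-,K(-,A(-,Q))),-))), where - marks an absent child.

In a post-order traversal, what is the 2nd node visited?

Post-order visits the left subtree, then the right subtree, then the node.
At Y: go left to F.
  At F: go left to P.
    At P: go left to H.
      H is a leaf — visit H.
    At P: no right child.
    Visit P.
  At F: go right to Z.
    At Z: go left to R.
      R is a leaf — visit R.
    At Z: no right child.
    Visit Z.
  Visit F.
At Y: go right to W.
  At W: no left child.
  At W: go right to C.
    At C: go left to L.
      At L: no left child.
      At L: go right to K.
        At K: no left child.
        At K: go right to A.
          At A: no left child.
          At A: go right to Q.
            Q is a leaf — visit Q.
          Visit A.
        Visit K.
      Visit L.
    At C: no right child.
    Visit C.
  Visit W.
Visit Y.
Full post-order sequence: H, P, R, Z, F, Q, A, K, L, C, W, Y.

P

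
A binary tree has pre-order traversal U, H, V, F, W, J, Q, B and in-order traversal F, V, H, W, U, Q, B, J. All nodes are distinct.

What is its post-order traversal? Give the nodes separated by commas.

F, V, W, H, B, Q, J, U

The first element of pre-order is the root; it splits in-order into left and right subtrees.
Root U: left subtree has 4 nodes {F, V, H, W}, right has 3 {Q, B, J}.
  Root H: left subtree has 2 nodes {F, V}, right has 1 {W}.
    Root V: left subtree has 1 node {F}, right has 0 { }.
  Root J: left subtree has 2 nodes {Q, B}, right has 0 { }.
    Root Q: left subtree has 0 nodes { }, right has 1 {B}.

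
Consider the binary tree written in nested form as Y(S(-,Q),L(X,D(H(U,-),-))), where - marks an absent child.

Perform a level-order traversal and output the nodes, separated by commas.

Level-order visits nodes level by level from the root, left to right within each level.
Level 0: Y
Level 1: S, L
Level 2: Q, X, D
Level 3: H
Level 4: U

Y, S, L, Q, X, D, H, U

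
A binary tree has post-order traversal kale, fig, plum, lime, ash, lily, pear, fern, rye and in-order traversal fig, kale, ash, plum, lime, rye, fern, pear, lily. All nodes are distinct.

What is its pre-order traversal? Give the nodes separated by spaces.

rye ash fig kale lime plum fern pear lily

The last element of post-order is the root; it splits in-order into left and right subtrees.
Root rye: left subtree has 5 nodes {fig, kale, ash, plum, lime}, right has 3 {fern, pear, lily}.
  Root ash: left subtree has 2 nodes {fig, kale}, right has 2 {plum, lime}.
    Root fig: left subtree has 0 nodes { }, right has 1 {kale}.
    Root lime: left subtree has 1 node {plum}, right has 0 { }.
  Root fern: left subtree has 0 nodes { }, right has 2 {pear, lily}.
    Root pear: left subtree has 0 nodes { }, right has 1 {lily}.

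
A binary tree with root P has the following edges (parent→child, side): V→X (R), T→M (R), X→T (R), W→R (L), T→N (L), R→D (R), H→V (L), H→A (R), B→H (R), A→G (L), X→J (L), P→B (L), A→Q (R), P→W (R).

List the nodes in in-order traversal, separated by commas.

In-order visits the left subtree, then the node, then the right subtree.
At P: go left to B.
  At B: no left child.
  Visit B.
  At B: go right to H.
    At H: go left to V.
      At V: no left child.
      Visit V.
      At V: go right to X.
        At X: go left to J.
          J is a leaf — visit J.
        Visit X.
        At X: go right to T.
          At T: go left to N.
            N is a leaf — visit N.
          Visit T.
          At T: go right to M.
            M is a leaf — visit M.
    Visit H.
    At H: go right to A.
      At A: go left to G.
        G is a leaf — visit G.
      Visit A.
      At A: go right to Q.
        Q is a leaf — visit Q.
Visit P.
At P: go right to W.
  At W: go left to R.
    At R: no left child.
    Visit R.
    At R: go right to D.
      D is a leaf — visit D.
  Visit W.
  At W: no right child.

B, V, J, X, N, T, M, H, G, A, Q, P, R, D, W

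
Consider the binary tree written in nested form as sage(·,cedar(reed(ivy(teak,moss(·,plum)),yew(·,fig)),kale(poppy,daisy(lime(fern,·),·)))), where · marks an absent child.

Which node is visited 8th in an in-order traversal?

fig

In-order visits the left subtree, then the node, then the right subtree.
At sage: no left child.
Visit sage.
At sage: go right to cedar.
  At cedar: go left to reed.
    At reed: go left to ivy.
      At ivy: go left to teak.
        teak is a leaf — visit teak.
      Visit ivy.
      At ivy: go right to moss.
        At moss: no left child.
        Visit moss.
        At moss: go right to plum.
          plum is a leaf — visit plum.
    Visit reed.
    At reed: go right to yew.
      At yew: no left child.
      Visit yew.
      At yew: go right to fig.
        fig is a leaf — visit fig.
  Visit cedar.
  At cedar: go right to kale.
    At kale: go left to poppy.
      poppy is a leaf — visit poppy.
    Visit kale.
    At kale: go right to daisy.
      At daisy: go left to lime.
        At lime: go left to fern.
          fern is a leaf — visit fern.
        Visit lime.
        At lime: no right child.
      Visit daisy.
      At daisy: no right child.
Full in-order sequence: sage, teak, ivy, moss, plum, reed, yew, fig, cedar, poppy, kale, fern, lime, daisy.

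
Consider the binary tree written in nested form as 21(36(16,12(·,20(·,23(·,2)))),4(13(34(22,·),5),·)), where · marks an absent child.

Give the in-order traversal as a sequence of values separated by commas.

In-order visits the left subtree, then the node, then the right subtree.
At 21: go left to 36.
  At 36: go left to 16.
    16 is a leaf — visit 16.
  Visit 36.
  At 36: go right to 12.
    At 12: no left child.
    Visit 12.
    At 12: go right to 20.
      At 20: no left child.
      Visit 20.
      At 20: go right to 23.
        At 23: no left child.
        Visit 23.
        At 23: go right to 2.
          2 is a leaf — visit 2.
Visit 21.
At 21: go right to 4.
  At 4: go left to 13.
    At 13: go left to 34.
      At 34: go left to 22.
        22 is a leaf — visit 22.
      Visit 34.
      At 34: no right child.
    Visit 13.
    At 13: go right to 5.
      5 is a leaf — visit 5.
  Visit 4.
  At 4: no right child.

16, 36, 12, 20, 23, 2, 21, 22, 34, 13, 5, 4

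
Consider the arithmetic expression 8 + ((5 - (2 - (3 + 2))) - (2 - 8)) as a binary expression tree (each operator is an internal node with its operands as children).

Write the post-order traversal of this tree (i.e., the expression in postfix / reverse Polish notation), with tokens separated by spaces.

Post-order on an expression tree gives postfix notation: for each operator, emit left operand, right operand, then the operator.

8 5 2 3 2 + - - 2 8 - - +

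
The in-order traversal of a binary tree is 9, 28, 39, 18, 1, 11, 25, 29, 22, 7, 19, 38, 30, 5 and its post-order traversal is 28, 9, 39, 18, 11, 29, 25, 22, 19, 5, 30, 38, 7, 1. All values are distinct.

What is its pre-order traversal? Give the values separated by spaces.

The last element of post-order is the root; it splits in-order into left and right subtrees.
Root 1: left subtree has 4 nodes {9, 28, 39, 18}, right has 9 {11, 25, 29, 22, 7, 19, 38, 30, 5}.
  Root 18: left subtree has 3 nodes {9, 28, 39}, right has 0 { }.
    Root 39: left subtree has 2 nodes {9, 28}, right has 0 { }.
      Root 9: left subtree has 0 nodes { }, right has 1 {28}.
  Root 7: left subtree has 4 nodes {11, 25, 29, 22}, right has 4 {19, 38, 30, 5}.
    Root 22: left subtree has 3 nodes {11, 25, 29}, right has 0 { }.
      Root 25: left subtree has 1 node {11}, right has 1 {29}.
    Root 38: left subtree has 1 node {19}, right has 2 {30, 5}.
      Root 30: left subtree has 0 nodes { }, right has 1 {5}.

1 18 39 9 28 7 22 25 11 29 38 19 30 5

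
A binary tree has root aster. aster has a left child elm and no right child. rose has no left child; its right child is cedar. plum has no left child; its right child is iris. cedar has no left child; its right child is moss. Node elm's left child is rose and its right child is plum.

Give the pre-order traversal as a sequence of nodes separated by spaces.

aster elm rose cedar moss plum iris

Pre-order visits the node, then its left subtree, then its right subtree.
Visit aster.
At aster: go left to elm.
  Visit elm.
  At elm: go left to rose.
    Visit rose.
    At rose: no left child.
    At rose: go right to cedar.
      Visit cedar.
      At cedar: no left child.
      At cedar: go right to moss.
        moss is a leaf — visit moss.
  At elm: go right to plum.
    Visit plum.
    At plum: no left child.
    At plum: go right to iris.
      iris is a leaf — visit iris.
At aster: no right child.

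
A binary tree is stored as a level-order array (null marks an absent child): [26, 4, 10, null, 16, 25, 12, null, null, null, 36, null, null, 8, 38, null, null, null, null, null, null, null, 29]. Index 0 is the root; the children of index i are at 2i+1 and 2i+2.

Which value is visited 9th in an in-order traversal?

In-order visits the left subtree, then the node, then the right subtree.
At 26: go left to 4.
  At 4: no left child.
  Visit 4.
  At 4: go right to 16.
    At 16: no left child.
    Visit 16.
    At 16: go right to 36.
      At 36: no left child.
      Visit 36.
      At 36: go right to 29.
        29 is a leaf — visit 29.
Visit 26.
At 26: go right to 10.
  At 10: go left to 25.
    25 is a leaf — visit 25.
  Visit 10.
  At 10: go right to 12.
    At 12: go left to 8.
      8 is a leaf — visit 8.
    Visit 12.
    At 12: go right to 38.
      38 is a leaf — visit 38.
Full in-order sequence: 4, 16, 36, 29, 26, 25, 10, 8, 12, 38.

12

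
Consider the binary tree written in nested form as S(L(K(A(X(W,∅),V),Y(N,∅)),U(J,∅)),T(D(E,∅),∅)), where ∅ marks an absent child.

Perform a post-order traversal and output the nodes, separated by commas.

Post-order visits the left subtree, then the right subtree, then the node.
At S: go left to L.
  At L: go left to K.
    At K: go left to A.
      At A: go left to X.
        At X: go left to W.
          W is a leaf — visit W.
        At X: no right child.
        Visit X.
      At A: go right to V.
        V is a leaf — visit V.
      Visit A.
    At K: go right to Y.
      At Y: go left to N.
        N is a leaf — visit N.
      At Y: no right child.
      Visit Y.
    Visit K.
  At L: go right to U.
    At U: go left to J.
      J is a leaf — visit J.
    At U: no right child.
    Visit U.
  Visit L.
At S: go right to T.
  At T: go left to D.
    At D: go left to E.
      E is a leaf — visit E.
    At D: no right child.
    Visit D.
  At T: no right child.
  Visit T.
Visit S.

W, X, V, A, N, Y, K, J, U, L, E, D, T, S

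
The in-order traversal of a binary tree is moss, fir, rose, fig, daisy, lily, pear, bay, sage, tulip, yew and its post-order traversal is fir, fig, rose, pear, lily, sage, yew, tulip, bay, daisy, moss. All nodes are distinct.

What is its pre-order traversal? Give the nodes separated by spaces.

The last element of post-order is the root; it splits in-order into left and right subtrees.
Root moss: left subtree has 0 nodes { }, right has 10 {fir, rose, fig, daisy, lily, pear, bay, sage, tulip, yew}.
  Root daisy: left subtree has 3 nodes {fir, rose, fig}, right has 6 {lily, pear, bay, sage, tulip, yew}.
    Root rose: left subtree has 1 node {fir}, right has 1 {fig}.
    Root bay: left subtree has 2 nodes {lily, pear}, right has 3 {sage, tulip, yew}.
      Root lily: left subtree has 0 nodes { }, right has 1 {pear}.
      Root tulip: left subtree has 1 node {sage}, right has 1 {yew}.

moss daisy rose fir fig bay lily pear tulip sage yew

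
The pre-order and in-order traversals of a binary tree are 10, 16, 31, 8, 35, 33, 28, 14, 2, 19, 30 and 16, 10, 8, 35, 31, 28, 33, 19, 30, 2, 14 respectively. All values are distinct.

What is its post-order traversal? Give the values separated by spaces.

The first element of pre-order is the root; it splits in-order into left and right subtrees.
Root 10: left subtree has 1 node {16}, right has 9 {8, 35, 31, 28, 33, 19, 30, 2, 14}.
  Root 31: left subtree has 2 nodes {8, 35}, right has 6 {28, 33, 19, 30, 2, 14}.
    Root 8: left subtree has 0 nodes { }, right has 1 {35}.
    Root 33: left subtree has 1 node {28}, right has 4 {19, 30, 2, 14}.
      Root 14: left subtree has 3 nodes {19, 30, 2}, right has 0 { }.
        Root 2: left subtree has 2 nodes {19, 30}, right has 0 { }.
          Root 19: left subtree has 0 nodes { }, right has 1 {30}.

16 35 8 28 30 19 2 14 33 31 10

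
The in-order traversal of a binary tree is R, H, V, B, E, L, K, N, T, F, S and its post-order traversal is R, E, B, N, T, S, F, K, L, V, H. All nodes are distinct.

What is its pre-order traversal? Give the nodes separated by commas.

H, R, V, L, B, E, K, F, T, N, S

The last element of post-order is the root; it splits in-order into left and right subtrees.
Root H: left subtree has 1 node {R}, right has 9 {V, B, E, L, K, N, T, F, S}.
  Root V: left subtree has 0 nodes { }, right has 8 {B, E, L, K, N, T, F, S}.
    Root L: left subtree has 2 nodes {B, E}, right has 5 {K, N, T, F, S}.
      Root B: left subtree has 0 nodes { }, right has 1 {E}.
      Root K: left subtree has 0 nodes { }, right has 4 {N, T, F, S}.
        Root F: left subtree has 2 nodes {N, T}, right has 1 {S}.
          Root T: left subtree has 1 node {N}, right has 0 { }.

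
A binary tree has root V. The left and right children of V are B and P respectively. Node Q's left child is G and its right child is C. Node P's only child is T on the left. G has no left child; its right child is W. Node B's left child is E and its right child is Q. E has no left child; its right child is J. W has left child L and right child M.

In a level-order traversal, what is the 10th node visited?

W

Level-order visits nodes level by level from the root, left to right within each level.
Level 0: V
Level 1: B, P
Level 2: E, Q, T
Level 3: J, G, C
Level 4: W
Level 5: L, M
Full level-order sequence: V, B, P, E, Q, T, J, G, C, W, L, M.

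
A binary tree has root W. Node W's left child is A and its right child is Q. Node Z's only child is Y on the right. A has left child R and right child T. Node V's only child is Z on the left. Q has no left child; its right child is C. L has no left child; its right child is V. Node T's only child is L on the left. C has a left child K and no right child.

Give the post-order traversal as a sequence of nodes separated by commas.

R, Y, Z, V, L, T, A, K, C, Q, W

Post-order visits the left subtree, then the right subtree, then the node.
At W: go left to A.
  At A: go left to R.
    R is a leaf — visit R.
  At A: go right to T.
    At T: go left to L.
      At L: no left child.
      At L: go right to V.
        At V: go left to Z.
          At Z: no left child.
          At Z: go right to Y.
            Y is a leaf — visit Y.
          Visit Z.
        At V: no right child.
        Visit V.
      Visit L.
    At T: no right child.
    Visit T.
  Visit A.
At W: go right to Q.
  At Q: no left child.
  At Q: go right to C.
    At C: go left to K.
      K is a leaf — visit K.
    At C: no right child.
    Visit C.
  Visit Q.
Visit W.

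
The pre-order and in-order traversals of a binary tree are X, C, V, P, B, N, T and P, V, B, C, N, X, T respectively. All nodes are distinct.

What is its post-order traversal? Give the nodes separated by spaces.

The first element of pre-order is the root; it splits in-order into left and right subtrees.
Root X: left subtree has 5 nodes {P, V, B, C, N}, right has 1 {T}.
  Root C: left subtree has 3 nodes {P, V, B}, right has 1 {N}.
    Root V: left subtree has 1 node {P}, right has 1 {B}.

P B V N C T X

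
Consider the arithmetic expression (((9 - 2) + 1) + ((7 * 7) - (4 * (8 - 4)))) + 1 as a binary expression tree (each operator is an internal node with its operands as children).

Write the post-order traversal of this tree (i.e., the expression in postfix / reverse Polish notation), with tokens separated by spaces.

Post-order on an expression tree gives postfix notation: for each operator, emit left operand, right operand, then the operator.

9 2 - 1 + 7 7 * 4 8 4 - * - + 1 +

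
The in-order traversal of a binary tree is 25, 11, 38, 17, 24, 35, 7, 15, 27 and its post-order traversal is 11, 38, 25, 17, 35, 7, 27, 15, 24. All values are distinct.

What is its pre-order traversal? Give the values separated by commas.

The last element of post-order is the root; it splits in-order into left and right subtrees.
Root 24: left subtree has 4 nodes {25, 11, 38, 17}, right has 4 {35, 7, 15, 27}.
  Root 17: left subtree has 3 nodes {25, 11, 38}, right has 0 { }.
    Root 25: left subtree has 0 nodes { }, right has 2 {11, 38}.
      Root 38: left subtree has 1 node {11}, right has 0 { }.
  Root 15: left subtree has 2 nodes {35, 7}, right has 1 {27}.
    Root 7: left subtree has 1 node {35}, right has 0 { }.

24, 17, 25, 38, 11, 15, 7, 35, 27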